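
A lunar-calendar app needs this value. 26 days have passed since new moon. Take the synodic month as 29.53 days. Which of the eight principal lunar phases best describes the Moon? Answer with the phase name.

At 26/29.53 of the cycle, θ ≈ 317° — the waning crescent range.

waning crescent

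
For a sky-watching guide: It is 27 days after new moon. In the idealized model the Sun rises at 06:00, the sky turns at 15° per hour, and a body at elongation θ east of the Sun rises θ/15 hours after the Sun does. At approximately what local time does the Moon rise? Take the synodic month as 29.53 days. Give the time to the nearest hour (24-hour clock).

04:00

Phase angle: θ = 360°·(27 d)/(29.53 d) = 329.2°.
Delay after the Sun = 329.2° / (15°/h) ≈ 21.94 h.
06:00 + 21.94 h ≈ 03:57 → 04:00 to the nearest hour.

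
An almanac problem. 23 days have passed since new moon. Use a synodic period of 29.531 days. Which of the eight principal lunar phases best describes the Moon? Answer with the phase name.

last quarter

θ ≈ 360° × 23/29.531 = 280°, which falls in the last quarter sector.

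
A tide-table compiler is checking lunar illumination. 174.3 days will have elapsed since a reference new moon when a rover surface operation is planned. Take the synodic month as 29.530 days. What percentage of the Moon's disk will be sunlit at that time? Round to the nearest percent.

174.3 d spans 5 complete synodic months (5 × 29.530 = 147.65 d) plus 26.65 d.
Elongation θ = 360° × 26.65/29.530 ≈ 324.9°.
Illuminated fraction = (1 − cos 324.9°)/2 = (1 − 0.818)/2 ≈ 0.091, so 9%.

9%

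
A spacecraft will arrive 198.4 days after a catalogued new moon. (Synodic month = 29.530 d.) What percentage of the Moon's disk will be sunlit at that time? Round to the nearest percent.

198.4 d spans 6 complete synodic months (6 × 29.530 = 177.18 d) plus 21.22 d.
Phase angle: θ = 360°·(21.22 d)/(29.530 d) = 258.7°.
Illuminated fraction = (1 − cos 258.7°)/2 = (1 − (-0.196))/2 ≈ 0.598, so 60%.

60%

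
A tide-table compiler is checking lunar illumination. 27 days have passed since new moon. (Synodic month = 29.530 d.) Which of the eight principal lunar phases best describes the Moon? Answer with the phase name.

waning crescent

θ ≈ 360° × 27/29.530 = 329°, which falls in the waning crescent sector.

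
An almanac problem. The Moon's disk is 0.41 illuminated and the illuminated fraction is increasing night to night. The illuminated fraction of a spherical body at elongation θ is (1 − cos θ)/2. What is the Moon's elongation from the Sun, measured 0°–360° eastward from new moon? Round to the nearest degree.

Invert f = (1 − cos θ)/2 to get cos θ = 1 − 2(0.41) = 0.180, hence θ₀ = arccos 0.180 = 79.6°.
Before full moon the principal value applies: θ = 79.6°.

80°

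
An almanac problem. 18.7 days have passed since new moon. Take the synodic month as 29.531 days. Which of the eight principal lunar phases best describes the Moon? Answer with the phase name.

At 18.7/29.531 of the cycle, θ ≈ 228° — the waning gibbous range.

waning gibbous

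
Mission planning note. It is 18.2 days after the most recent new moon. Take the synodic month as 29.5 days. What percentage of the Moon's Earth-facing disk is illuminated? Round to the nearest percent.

Elongation θ = 360° × 18.2/29.5 ≈ 222.1°.
Illuminated fraction = (1 − cos 222.1°)/2 = (1 − (-0.742))/2 ≈ 0.871, so 87%.

87%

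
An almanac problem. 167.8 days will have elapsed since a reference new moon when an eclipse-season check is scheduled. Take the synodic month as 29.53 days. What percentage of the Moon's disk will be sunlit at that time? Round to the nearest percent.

167.8/29.53 = 5.682 lunations, so 5 complete cycles and 20.15 d into the next.
Phase angle: θ = 360°·(20.15 d)/(29.53 d) = 245.6°.
Illuminated fraction = (1 − cos 245.6°)/2 = (1 − (-0.412))/2 ≈ 0.706, so 71%.

71%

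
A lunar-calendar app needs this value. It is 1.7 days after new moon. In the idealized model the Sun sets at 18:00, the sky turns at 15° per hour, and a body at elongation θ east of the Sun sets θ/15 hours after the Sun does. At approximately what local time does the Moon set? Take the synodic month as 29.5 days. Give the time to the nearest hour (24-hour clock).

The Moon has covered 1.7/29.5 of its cycle, so θ ≈ 360° × 1.7/29.5 = 20.7°.
Delay after the Sun = 20.7° / (15°/h) ≈ 1.38 h.
18:00 + 1.38 h ≈ 19:23 → 19:00 to the nearest hour.

19:00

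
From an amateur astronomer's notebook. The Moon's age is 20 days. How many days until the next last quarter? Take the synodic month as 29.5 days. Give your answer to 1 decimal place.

2.1 days

Last quarter occurs at elongation 270°, i.e. at age 29.5 × 270/360 = 22.125 d.
That is 22.125 − 20 = 2.125 days ahead.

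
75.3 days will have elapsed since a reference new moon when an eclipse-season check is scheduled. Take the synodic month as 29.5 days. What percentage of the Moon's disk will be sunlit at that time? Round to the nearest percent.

97%

75.3/29.5 = 2.553 lunations, so 2 complete cycles and 16.30 d into the next.
Phase angle: θ = 360°·(16.30 d)/(29.5 d) = 198.9°.
With cos θ = (-0.946), the lit fraction is (1 − (-0.946))/2 ≈ 0.973, so 97%.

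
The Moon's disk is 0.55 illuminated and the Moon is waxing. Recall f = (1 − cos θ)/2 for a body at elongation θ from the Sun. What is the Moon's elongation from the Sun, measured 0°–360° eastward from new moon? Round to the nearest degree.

96°

cos θ = 1 − 2f = -0.100, giving a principal value of 95.7°.
Before full moon the principal value applies: θ = 95.7°.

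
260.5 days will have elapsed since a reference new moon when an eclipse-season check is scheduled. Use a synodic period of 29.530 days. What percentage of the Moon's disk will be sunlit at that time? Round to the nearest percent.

260.5/29.530 = 8.822 lunations, so 8 complete cycles and 24.26 d into the next.
The Moon has covered 24.26/29.530 of its cycle, so θ ≈ 360° × 24.26/29.530 = 295.8°.
cos 295.8° = 0.434, so f = (1 − 0.434)/2 = 0.283, so 28%.

28%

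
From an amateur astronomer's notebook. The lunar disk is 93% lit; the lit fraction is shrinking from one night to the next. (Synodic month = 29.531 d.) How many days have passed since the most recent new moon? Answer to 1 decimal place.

17.3 days

From f = (1 − cos θ)/2: cos θ = 1 − 2×0.93 = -0.860; arccos → 149.3°.
Waning ⇒ past full, so θ = 360° − 149.3° = 210.7°.
At 360°/29.531 d per day, 210.7° corresponds to 17.28 days.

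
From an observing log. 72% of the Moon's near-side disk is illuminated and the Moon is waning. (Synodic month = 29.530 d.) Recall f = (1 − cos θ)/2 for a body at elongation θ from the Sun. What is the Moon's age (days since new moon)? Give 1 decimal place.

From f = (1 − cos θ)/2: cos θ = 1 − 2×0.72 = -0.440; arccos → 116.1°.
A waning Moon lies in 180°–360°, so θ = 360° − 116.1° = 243.9°.
Age = 29.530 × 243.9°/360° ≈ 20.01 days.

20.0 days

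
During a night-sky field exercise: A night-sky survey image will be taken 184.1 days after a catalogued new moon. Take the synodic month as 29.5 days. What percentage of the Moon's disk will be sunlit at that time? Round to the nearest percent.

184.1 d spans 6 complete synodic months (6 × 29.5 = 177.00 d) plus 7.10 d.
The Moon has covered 7.10/29.5 of its cycle, so θ ≈ 360° × 7.10/29.5 = 86.6°.
With cos θ = 0.059, the lit fraction is (1 − 0.059)/2 ≈ 0.471, so 47%.

47%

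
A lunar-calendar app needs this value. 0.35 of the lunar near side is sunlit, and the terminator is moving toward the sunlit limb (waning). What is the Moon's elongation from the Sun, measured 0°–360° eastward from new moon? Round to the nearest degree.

Invert f = (1 − cos θ)/2 to get cos θ = 1 − 2(0.35) = 0.300, hence θ₀ = arccos 0.300 = 72.5°.
Since the Moon is past full (waning), take the reflex angle: θ = 360° − 72.5° = 287.5°.

287°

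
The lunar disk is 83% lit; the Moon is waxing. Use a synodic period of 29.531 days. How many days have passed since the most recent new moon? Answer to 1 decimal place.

10.8 days

From f = (1 − cos θ)/2: cos θ = 1 − 2×0.83 = -0.660; arccos → 131.3°.
Waxing ⇒ before full, so θ = 131.3°.
Age = 29.531 × 131.3°/360° ≈ 10.77 days.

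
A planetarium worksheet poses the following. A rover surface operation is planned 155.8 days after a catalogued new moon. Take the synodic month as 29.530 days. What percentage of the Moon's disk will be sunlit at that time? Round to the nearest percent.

Reduce mod P: 155.8 − 5×29.530 = 8.15 d into the current lunation.
Elongation θ = 360° × 8.15/29.530 ≈ 99.4°.
Illuminated fraction = (1 − cos 99.4°)/2 = (1 − (-0.163))/2 ≈ 0.581, so 58%.

58%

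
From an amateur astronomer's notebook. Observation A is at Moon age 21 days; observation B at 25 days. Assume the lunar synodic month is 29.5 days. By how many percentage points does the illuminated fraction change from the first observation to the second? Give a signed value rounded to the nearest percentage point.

θ₁ = 360° × 21/29.5 = 256.3°, f₁ = (1 − cos θ₁)/2 = 0.619.
θ₂ = 360° × 25/29.5 = 305.1°, f₂ = (1 − cos θ₂)/2 = 0.213.
Change = f₂ − f₁ = -0.406 → -41 percentage points.

-41 pp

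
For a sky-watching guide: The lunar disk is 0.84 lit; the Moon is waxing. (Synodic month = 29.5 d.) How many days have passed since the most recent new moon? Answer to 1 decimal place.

From f = (1 − cos θ)/2: cos θ = 1 − 2×0.84 = -0.680; arccos → 132.8°.
Before full moon the principal value applies: θ = 132.8°.
That fraction of the synodic month is 132.8/360 × 29.5 d ≈ 10.89 d.

10.9 days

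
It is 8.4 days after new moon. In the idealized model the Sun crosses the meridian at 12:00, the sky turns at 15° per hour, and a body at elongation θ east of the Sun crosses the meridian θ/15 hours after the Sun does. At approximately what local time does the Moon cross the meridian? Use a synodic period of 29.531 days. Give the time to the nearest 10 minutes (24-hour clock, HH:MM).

18:50

The Moon has covered 8.4/29.531 of its cycle, so θ ≈ 360° × 8.4/29.531 = 102.4°.
At 15° of sky rotation per hour, 102.4° corresponds to a 6.83 h lag.
12:00 + 6.827 h ≈ 18:50 → 18:50 to the nearest ten minutes.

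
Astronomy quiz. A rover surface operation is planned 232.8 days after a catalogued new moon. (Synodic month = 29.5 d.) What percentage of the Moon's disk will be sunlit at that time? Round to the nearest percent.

11%

232.8/29.5 = 7.892 lunations, so 7 complete cycles and 26.30 d into the next.
Elongation θ = 360° × 26.30/29.5 ≈ 320.9°.
cos 320.9° = 0.777, so f = (1 − 0.777)/2 = 0.112, so 11%.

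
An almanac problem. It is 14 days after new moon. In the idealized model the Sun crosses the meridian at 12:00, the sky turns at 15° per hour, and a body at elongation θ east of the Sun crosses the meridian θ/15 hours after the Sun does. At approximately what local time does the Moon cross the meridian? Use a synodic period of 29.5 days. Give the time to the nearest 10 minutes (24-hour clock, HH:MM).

The Moon has covered 14/29.5 of its cycle, so θ ≈ 360° × 14/29.5 = 170.8°.
The Moon trails the Sun by θ/15 = 170.8/15 ≈ 11.39 hours.
12:00 + 11.390 h ≈ 23:23 → 23:20 to the nearest ten minutes.

23:20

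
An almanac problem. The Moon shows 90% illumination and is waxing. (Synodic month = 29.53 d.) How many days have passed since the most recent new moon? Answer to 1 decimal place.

11.7 days

Invert f = (1 − cos θ)/2 to get cos θ = 1 − 2(0.90) = -0.800, hence θ₀ = arccos -0.800 = 143.1°.
Waxing ⇒ before full, so θ = 143.1°.
At 360°/29.53 d per day, 143.1° corresponds to 11.74 days.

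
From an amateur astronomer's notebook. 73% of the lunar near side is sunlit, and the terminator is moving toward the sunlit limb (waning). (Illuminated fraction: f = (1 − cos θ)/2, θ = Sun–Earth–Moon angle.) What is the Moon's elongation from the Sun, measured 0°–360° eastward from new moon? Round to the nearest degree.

From f = (1 − cos θ)/2: cos θ = 1 − 2×0.73 = -0.460; arccos → 117.4°.
Since the Moon is past full (waning), take the reflex angle: θ = 360° − 117.4° = 242.6°.

243°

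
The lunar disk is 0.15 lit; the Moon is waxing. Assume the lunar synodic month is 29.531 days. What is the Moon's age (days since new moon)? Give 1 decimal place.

cos θ = 1 − 2f = 0.700, giving a principal value of 45.6°.
Waxing ⇒ before full, so θ = 45.6°.
That fraction of the synodic month is 45.6/360 × 29.531 d ≈ 3.74 d.

3.7 days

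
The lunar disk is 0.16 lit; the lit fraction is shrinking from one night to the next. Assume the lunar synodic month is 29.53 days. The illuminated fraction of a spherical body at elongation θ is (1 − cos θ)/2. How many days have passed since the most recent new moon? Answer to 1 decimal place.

25.7 days

Invert f = (1 − cos θ)/2 to get cos θ = 1 − 2(0.16) = 0.680, hence θ₀ = arccos 0.680 = 47.2°.
Since the Moon is past full (waning), take the reflex angle: θ = 360° − 47.2° = 312.8°.
That fraction of the synodic month is 312.8/360 × 29.53 d ≈ 25.66 d.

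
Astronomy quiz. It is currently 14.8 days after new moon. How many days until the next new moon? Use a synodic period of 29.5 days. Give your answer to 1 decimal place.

The next new moon completes the synodic month: 29.5 − 14.8 = 14.700 days.

14.7 days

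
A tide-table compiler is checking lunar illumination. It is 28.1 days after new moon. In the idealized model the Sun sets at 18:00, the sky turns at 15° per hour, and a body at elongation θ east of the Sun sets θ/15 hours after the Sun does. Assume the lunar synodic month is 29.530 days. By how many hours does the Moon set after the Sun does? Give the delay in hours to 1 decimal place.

The Moon has covered 28.1/29.530 of its cycle, so θ ≈ 360° × 28.1/29.530 = 342.6°.
Delay after the Sun = 342.6° / (15°/h) ≈ 22.84 h.
So the Moon sets 22.84 h after the Sun.

22.8 h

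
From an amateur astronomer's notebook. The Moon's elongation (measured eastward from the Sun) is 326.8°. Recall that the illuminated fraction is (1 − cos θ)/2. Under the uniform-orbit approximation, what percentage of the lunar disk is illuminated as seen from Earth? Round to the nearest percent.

Half-versine of 326.8°: (1 − 0.837)/2 = 0.082, i.e. 8%.

8%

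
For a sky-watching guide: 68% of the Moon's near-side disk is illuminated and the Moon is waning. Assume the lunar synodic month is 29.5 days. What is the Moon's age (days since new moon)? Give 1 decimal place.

cos θ = 1 − 2f = -0.360, giving a principal value of 111.1°.
Waning ⇒ past full, so θ = 360° − 111.1° = 248.9°.
Age = 29.5 × 248.9°/360° ≈ 20.40 days.

20.4 days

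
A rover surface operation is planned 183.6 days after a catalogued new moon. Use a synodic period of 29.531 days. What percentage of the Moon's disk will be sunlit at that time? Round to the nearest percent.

183.6/29.531 = 6.217 lunations, so 6 complete cycles and 6.41 d into the next.
The Moon has covered 6.41/29.531 of its cycle, so θ ≈ 360° × 6.41/29.531 = 78.2°.
Illuminated fraction = (1 − cos 78.2°)/2 = (1 − 0.205)/2 ≈ 0.398, so 40%.

40%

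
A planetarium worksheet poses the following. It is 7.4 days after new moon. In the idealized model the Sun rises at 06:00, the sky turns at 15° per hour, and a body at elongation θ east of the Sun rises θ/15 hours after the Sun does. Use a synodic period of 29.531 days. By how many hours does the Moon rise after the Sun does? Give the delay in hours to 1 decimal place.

6.0 h

Elongation θ = 360° × 7.4/29.531 ≈ 90.2°.
At 15° of sky rotation per hour, 90.2° corresponds to a 6.01 h lag.
So the Moon rises 6.01 h after the Sun.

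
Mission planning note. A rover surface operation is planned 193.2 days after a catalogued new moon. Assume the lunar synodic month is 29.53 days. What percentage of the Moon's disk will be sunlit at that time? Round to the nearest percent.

193.2 d spans 6 complete synodic months (6 × 29.53 = 177.18 d) plus 16.02 d.
Elongation θ = 360° × 16.02/29.53 ≈ 195.3°.
With cos θ = (-0.965), the lit fraction is (1 − (-0.965))/2 ≈ 0.982, so 98%.

98%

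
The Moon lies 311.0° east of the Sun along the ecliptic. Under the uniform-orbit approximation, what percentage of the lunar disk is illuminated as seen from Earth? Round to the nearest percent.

17%

Half-versine of 311.0°: (1 − 0.656)/2 = 0.172, i.e. 17%.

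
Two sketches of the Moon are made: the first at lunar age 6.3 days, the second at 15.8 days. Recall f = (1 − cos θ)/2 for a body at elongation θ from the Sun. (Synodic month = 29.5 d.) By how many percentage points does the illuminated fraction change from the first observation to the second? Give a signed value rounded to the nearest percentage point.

+60 percentage points

First observation: θ = 360°·6.3/29.5 = 76.9°, so f = 0.387.
Second observation: θ = 192.8°, f = 0.988.
Δf = 0.988 − 0.387 = +0.601, i.e. +60 pp.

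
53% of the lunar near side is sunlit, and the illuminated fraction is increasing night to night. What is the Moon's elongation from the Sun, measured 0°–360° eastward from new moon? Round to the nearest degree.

From f = (1 − cos θ)/2: cos θ = 1 − 2×0.53 = -0.060; arccos → 93.4°.
Before full moon the principal value applies: θ = 93.4°.

93°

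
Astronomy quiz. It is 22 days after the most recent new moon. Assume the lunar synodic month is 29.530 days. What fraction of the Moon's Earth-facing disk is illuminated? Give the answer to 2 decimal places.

Phase angle: θ = 360°·(22 d)/(29.530 d) = 268.2°.
cos 268.2° = (-0.031), so f = (1 − (-0.031))/2 = 0.516.

0.52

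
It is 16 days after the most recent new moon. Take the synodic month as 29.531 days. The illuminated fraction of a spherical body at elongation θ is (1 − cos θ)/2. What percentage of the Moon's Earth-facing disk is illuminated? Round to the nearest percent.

98%

Elongation θ = 360° × 16/29.531 ≈ 195.0°.
With cos θ = (-0.966), the lit fraction is (1 − (-0.966))/2 ≈ 0.983, so 98%.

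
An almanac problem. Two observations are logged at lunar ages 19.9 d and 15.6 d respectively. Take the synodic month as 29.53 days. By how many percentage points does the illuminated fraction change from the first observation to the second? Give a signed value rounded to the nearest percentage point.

+26 percentage points

First observation: θ = 360°·19.9/29.53 = 242.6°, so f = 0.730.
Second observation: θ = 190.2°, f = 0.992.
Δf = 0.992 − 0.730 = +0.262, i.e. +26 pp.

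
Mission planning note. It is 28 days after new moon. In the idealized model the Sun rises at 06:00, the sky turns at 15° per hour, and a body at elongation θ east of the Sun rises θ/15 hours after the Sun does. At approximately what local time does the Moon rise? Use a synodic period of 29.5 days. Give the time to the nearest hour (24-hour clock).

Phase angle: θ = 360°·(28 d)/(29.5 d) = 341.7°.
At 15° of sky rotation per hour, 341.7° corresponds to a 22.78 h lag.
06:00 + 22.78 h ≈ 04:47 → 05:00 to the nearest hour.

05:00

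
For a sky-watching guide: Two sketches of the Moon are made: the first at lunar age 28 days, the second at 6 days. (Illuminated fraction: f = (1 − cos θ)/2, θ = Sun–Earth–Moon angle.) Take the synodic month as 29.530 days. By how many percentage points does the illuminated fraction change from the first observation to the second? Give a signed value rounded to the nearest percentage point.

+33 pp

θ₁ = 360° × 28/29.530 = 341.3°, f₁ = (1 − cos θ₁)/2 = 0.026.
θ₂ = 360° × 6/29.530 = 73.1°, f₂ = (1 − cos θ₂)/2 = 0.355.
Change = f₂ − f₁ = +0.329 → +33 percentage points.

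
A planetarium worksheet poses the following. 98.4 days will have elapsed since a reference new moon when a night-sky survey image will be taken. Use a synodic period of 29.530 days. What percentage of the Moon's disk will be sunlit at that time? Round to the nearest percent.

98.4/29.530 = 3.332 lunations, so 3 complete cycles and 9.81 d into the next.
Elongation θ = 360° × 9.81/29.530 ≈ 119.6°.
Illuminated fraction = (1 − cos 119.6°)/2 = (1 − (-0.494))/2 ≈ 0.747, so 75%.

75%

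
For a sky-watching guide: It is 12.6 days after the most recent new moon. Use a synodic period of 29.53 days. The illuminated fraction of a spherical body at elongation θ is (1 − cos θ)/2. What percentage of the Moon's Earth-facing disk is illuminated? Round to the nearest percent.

Elongation θ = 360° × 12.6/29.53 ≈ 153.6°.
With cos θ = (-0.896), the lit fraction is (1 − (-0.896))/2 ≈ 0.948, so 95%.

95%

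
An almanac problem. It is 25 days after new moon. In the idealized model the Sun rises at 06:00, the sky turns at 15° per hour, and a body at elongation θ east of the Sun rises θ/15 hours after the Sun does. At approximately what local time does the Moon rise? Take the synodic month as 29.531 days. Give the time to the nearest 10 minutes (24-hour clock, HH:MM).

02:20

The Moon has covered 25/29.531 of its cycle, so θ ≈ 360° × 25/29.531 = 304.8°.
The Moon trails the Sun by θ/15 = 304.8/15 ≈ 20.32 hours.
06:00 + 20.318 h ≈ 02:19 → 02:20 to the nearest ten minutes.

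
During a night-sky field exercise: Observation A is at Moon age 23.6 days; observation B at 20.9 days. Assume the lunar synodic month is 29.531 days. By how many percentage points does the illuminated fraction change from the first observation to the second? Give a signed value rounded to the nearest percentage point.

θ₁ = 360° × 23.6/29.531 = 287.7°, f₁ = (1 − cos θ₁)/2 = 0.348.
θ₂ = 360° × 20.9/29.531 = 254.8°, f₂ = (1 − cos θ₂)/2 = 0.631.
Change = f₂ − f₁ = +0.283 → +28 percentage points.

+28 percentage points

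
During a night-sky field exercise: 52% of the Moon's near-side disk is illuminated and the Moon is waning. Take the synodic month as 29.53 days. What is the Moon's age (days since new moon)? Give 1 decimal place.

22.0 days

From f = (1 − cos θ)/2: cos θ = 1 − 2×0.52 = -0.040; arccos → 92.3°.
Since the Moon is past full (waning), take the reflex angle: θ = 360° − 92.3° = 267.7°.
At 360°/29.53 d per day, 267.7° corresponds to 21.96 days.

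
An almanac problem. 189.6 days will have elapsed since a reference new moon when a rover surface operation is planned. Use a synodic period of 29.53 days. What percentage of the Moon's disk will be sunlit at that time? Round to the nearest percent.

Reduce mod P: 189.6 − 6×29.53 = 12.42 d into the current lunation.
The Moon has covered 12.42/29.53 of its cycle, so θ ≈ 360° × 12.42/29.53 = 151.4°.
Illuminated fraction = (1 − cos 151.4°)/2 = (1 − (-0.878))/2 ≈ 0.939, so 94%.

94%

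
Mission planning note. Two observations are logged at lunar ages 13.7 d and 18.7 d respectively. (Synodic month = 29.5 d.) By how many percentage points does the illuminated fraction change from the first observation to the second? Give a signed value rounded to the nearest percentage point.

θ₁ = 360° × 13.7/29.5 = 167.2°, f₁ = (1 − cos θ₁)/2 = 0.988.
θ₂ = 360° × 18.7/29.5 = 228.2°, f₂ = (1 − cos θ₂)/2 = 0.833.
Change = f₂ − f₁ = -0.154 → -15 percentage points.

-15 percentage points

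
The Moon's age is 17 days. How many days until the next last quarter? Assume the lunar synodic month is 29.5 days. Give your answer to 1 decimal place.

5.1 days

Last quarter occurs at elongation 270°, i.e. at age 29.5 × 270/360 = 22.125 d.
That is 22.125 − 17 = 5.125 days ahead.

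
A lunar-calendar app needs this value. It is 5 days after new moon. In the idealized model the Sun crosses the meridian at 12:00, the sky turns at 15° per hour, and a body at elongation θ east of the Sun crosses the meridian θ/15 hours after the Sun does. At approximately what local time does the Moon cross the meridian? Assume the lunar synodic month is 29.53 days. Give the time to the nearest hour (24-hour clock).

16:00

Elongation θ = 360° × 5/29.53 ≈ 61.0°.
At 15° of sky rotation per hour, 61.0° corresponds to a 4.06 h lag.
12:00 + 4.06 h ≈ 16:04 → 16:00 to the nearest hour.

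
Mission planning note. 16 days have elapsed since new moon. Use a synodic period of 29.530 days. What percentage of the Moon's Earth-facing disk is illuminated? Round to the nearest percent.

98%

Phase angle: θ = 360°·(16 d)/(29.530 d) = 195.1°.
cos 195.1° = (-0.966), so f = (1 − (-0.966))/2 = 0.983, so 98%.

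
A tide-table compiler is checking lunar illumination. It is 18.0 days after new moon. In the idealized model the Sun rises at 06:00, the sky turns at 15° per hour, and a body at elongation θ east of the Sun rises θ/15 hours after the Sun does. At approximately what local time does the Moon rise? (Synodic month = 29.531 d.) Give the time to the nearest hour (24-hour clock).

21:00

Elongation θ = 360° × 18.0/29.531 ≈ 219.4°.
At 15° of sky rotation per hour, 219.4° corresponds to a 14.63 h lag.
06:00 + 14.63 h ≈ 20:38 → 21:00 to the nearest hour.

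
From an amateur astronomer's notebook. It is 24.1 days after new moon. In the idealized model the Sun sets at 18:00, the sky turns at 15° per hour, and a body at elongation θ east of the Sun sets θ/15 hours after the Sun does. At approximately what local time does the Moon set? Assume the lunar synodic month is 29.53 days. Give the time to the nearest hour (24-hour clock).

Elongation θ = 360° × 24.1/29.53 ≈ 293.8°.
The Moon trails the Sun by θ/15 = 293.8/15 ≈ 19.59 hours.
18:00 + 19.59 h ≈ 13:35 → 14:00 to the nearest hour.

14:00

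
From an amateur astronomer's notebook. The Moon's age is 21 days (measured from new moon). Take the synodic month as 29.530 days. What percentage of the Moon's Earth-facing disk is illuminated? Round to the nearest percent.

62%

The Moon has covered 21/29.530 of its cycle, so θ ≈ 360° × 21/29.530 = 256.0°.
Illuminated fraction = (1 − cos 256.0°)/2 = (1 − (-0.242))/2 ≈ 0.621, so 62%.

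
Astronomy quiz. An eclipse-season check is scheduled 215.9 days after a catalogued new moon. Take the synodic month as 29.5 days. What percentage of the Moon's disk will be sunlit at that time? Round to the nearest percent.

Reduce mod P: 215.9 − 7×29.5 = 9.40 d into the current lunation.
The Moon has covered 9.40/29.5 of its cycle, so θ ≈ 360° × 9.40/29.5 = 114.7°.
Illuminated fraction = (1 − cos 114.7°)/2 = (1 − (-0.418))/2 ≈ 0.709, so 71%.

71%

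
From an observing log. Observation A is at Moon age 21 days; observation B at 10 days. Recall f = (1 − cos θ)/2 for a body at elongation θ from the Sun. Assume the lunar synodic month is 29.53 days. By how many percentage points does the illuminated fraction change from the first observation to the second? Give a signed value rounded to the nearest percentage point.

+14 percentage points

First observation: θ = 360°·21/29.53 = 256.0°, so f = 0.621.
Second observation: θ = 121.9°, f = 0.764.
Δf = 0.764 − 0.621 = +0.143, i.e. +14 pp.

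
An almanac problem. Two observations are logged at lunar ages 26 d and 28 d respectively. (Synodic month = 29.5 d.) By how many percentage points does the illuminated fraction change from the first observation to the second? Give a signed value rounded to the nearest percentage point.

First observation: θ = 360°·26/29.5 = 317.3°, so f = 0.133.
Second observation: θ = 341.7°, f = 0.025.
Δf = 0.025 − 0.133 = -0.107, i.e. -11 pp.

-11 percentage points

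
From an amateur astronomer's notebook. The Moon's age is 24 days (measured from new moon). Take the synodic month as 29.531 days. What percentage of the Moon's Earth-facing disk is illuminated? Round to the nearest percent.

31%

Elongation θ = 360° × 24/29.531 ≈ 292.6°.
With cos θ = 0.384, the lit fraction is (1 − 0.384)/2 ≈ 0.308, so 31%.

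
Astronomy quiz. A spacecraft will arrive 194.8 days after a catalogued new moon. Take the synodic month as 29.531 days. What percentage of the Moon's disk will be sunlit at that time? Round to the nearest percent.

194.8 d spans 6 complete synodic months (6 × 29.531 = 177.19 d) plus 17.61 d.
Elongation θ = 360° × 17.61/29.531 ≈ 214.7°.
With cos θ = (-0.822), the lit fraction is (1 − (-0.822))/2 ≈ 0.911, so 91%.

91%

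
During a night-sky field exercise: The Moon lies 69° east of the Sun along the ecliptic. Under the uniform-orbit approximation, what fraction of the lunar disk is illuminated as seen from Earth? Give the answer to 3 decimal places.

0.321

cos 69° = 0.358, so f = (1 − 0.358)/2 = 0.321.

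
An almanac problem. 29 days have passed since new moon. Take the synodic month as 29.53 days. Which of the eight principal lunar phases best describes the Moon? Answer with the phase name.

At 29/29.53 of the cycle, θ ≈ 354° — the new moon range.

new moon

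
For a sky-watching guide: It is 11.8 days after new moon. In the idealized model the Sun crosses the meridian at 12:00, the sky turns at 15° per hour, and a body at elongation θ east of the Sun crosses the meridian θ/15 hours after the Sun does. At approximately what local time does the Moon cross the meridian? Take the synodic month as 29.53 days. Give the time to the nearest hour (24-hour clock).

Elongation θ = 360° × 11.8/29.53 ≈ 143.9°.
The Moon trails the Sun by θ/15 = 143.9/15 ≈ 9.59 hours.
12:00 + 9.59 h ≈ 21:35 → 22:00 to the nearest hour.

22:00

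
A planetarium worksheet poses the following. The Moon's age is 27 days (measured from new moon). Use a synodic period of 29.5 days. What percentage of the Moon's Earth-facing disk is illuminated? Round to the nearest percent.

The Moon has covered 27/29.5 of its cycle, so θ ≈ 360° × 27/29.5 = 329.5°.
Illuminated fraction = (1 − cos 329.5°)/2 = (1 − 0.862)/2 ≈ 0.069, so 7%.

7%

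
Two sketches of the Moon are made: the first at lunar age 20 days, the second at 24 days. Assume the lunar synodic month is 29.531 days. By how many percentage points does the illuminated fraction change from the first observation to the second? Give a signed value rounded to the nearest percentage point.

First observation: θ = 360°·20/29.531 = 243.8°, so f = 0.721.
Second observation: θ = 292.6°, f = 0.308.
Δf = 0.308 − 0.721 = -0.413, i.e. -41 pp.

-41 percentage points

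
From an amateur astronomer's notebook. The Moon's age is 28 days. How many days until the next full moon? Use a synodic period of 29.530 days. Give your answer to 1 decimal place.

Full moon is 0.5 of the way through the cycle: age 0.5 × 29.530 = 14.765 d.
This lunation's full moon (14.765 d) has passed, so add one period: 44.295 − 28 = 16.295 days.

16.3 days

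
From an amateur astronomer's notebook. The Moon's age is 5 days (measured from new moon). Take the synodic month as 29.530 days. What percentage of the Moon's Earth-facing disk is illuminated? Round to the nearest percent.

26%

Phase angle: θ = 360°·(5 d)/(29.530 d) = 61.0°.
Illuminated fraction = (1 − cos 61.0°)/2 = (1 − 0.485)/2 ≈ 0.257, so 26%.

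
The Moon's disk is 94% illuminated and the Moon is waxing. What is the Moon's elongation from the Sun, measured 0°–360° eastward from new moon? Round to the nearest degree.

152°

Invert f = (1 − cos θ)/2 to get cos θ = 1 − 2(0.94) = -0.880, hence θ₀ = arccos -0.880 = 151.6°.
Before full moon the principal value applies: θ = 151.6°.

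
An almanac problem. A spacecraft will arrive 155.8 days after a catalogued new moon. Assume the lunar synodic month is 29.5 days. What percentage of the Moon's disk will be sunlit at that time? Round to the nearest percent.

155.8/29.5 = 5.281 lunations, so 5 complete cycles and 8.30 d into the next.
Phase angle: θ = 360°·(8.30 d)/(29.5 d) = 101.3°.
cos 101.3° = (-0.196), so f = (1 − (-0.196))/2 = 0.598, so 60%.

60%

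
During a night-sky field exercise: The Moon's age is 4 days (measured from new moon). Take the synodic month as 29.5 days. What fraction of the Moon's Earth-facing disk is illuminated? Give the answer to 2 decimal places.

0.17

Elongation θ = 360° × 4/29.5 ≈ 48.8°.
cos 48.8° = 0.659, so f = (1 − 0.659)/2 = 0.171.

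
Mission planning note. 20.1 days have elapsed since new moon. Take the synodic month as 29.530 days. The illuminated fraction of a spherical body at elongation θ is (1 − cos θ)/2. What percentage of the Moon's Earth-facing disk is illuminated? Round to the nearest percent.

The Moon has covered 20.1/29.530 of its cycle, so θ ≈ 360° × 20.1/29.530 = 245.0°.
Illuminated fraction = (1 − cos 245.0°)/2 = (1 − (-0.422))/2 ≈ 0.711, so 71%.

71%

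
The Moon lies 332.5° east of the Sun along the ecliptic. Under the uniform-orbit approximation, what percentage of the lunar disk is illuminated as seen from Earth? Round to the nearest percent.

6%

Half-versine of 332.5°: (1 − 0.887)/2 = 0.056, i.e. 6%.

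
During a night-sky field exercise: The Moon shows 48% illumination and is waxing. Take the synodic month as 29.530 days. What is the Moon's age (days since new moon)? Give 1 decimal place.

7.2 days

From f = (1 − cos θ)/2: cos θ = 1 − 2×0.48 = 0.040; arccos → 87.7°.
The Moon is waxing (0°–180°), so θ = 87.7° directly.
At 360°/29.530 d per day, 87.7° corresponds to 7.19 days.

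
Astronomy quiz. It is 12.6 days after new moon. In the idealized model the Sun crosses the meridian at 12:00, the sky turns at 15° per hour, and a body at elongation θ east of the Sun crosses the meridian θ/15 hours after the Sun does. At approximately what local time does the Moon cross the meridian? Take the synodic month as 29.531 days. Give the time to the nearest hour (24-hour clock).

Elongation θ = 360° × 12.6/29.531 ≈ 153.6°.
At 15° of sky rotation per hour, 153.6° corresponds to a 10.24 h lag.
12:00 + 10.24 h ≈ 22:14 → 22:00 to the nearest hour.

22:00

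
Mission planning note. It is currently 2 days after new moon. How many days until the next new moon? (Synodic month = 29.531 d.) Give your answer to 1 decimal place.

27.5 days

One full lunation from the last new moon is 29.531 d; remaining = 29.531 − 2 = 27.531 d.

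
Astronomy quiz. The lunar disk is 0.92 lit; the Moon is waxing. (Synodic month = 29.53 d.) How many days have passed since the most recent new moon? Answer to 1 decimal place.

12.1 days

Invert f = (1 − cos θ)/2 to get cos θ = 1 − 2(0.92) = -0.840, hence θ₀ = arccos -0.840 = 147.1°.
Before full moon the principal value applies: θ = 147.1°.
Age = 29.53 × 147.1°/360° ≈ 12.07 days.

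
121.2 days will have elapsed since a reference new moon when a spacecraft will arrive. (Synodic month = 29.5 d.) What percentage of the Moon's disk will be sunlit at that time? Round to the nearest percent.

11%

121.2/29.5 = 4.108 lunations, so 4 complete cycles and 3.20 d into the next.
Phase angle: θ = 360°·(3.20 d)/(29.5 d) = 39.1°.
cos 39.1° = 0.777, so f = (1 − 0.777)/2 = 0.112, so 11%.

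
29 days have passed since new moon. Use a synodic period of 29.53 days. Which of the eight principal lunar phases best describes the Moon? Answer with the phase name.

new moon

At 29/29.53 of the cycle, θ ≈ 354° — the new moon range.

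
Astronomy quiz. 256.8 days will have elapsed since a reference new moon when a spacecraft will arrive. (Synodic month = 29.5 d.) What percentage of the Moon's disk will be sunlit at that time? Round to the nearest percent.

64%

256.8 d spans 8 complete synodic months (8 × 29.5 = 236.00 d) plus 20.80 d.
Elongation θ = 360° × 20.80/29.5 ≈ 253.8°.
cos 253.8° = (-0.278), so f = (1 − (-0.278))/2 = 0.639, so 64%.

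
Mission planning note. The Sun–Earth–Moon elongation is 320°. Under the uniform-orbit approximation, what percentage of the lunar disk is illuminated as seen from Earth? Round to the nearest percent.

12%

Half-versine of 320°: (1 − 0.766)/2 = 0.117, i.e. 12%.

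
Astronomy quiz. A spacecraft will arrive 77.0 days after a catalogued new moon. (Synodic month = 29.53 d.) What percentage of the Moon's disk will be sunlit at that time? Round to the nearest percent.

77.0 d spans 2 complete synodic months (2 × 29.53 = 59.06 d) plus 17.94 d.
The Moon has covered 17.94/29.53 of its cycle, so θ ≈ 360° × 17.94/29.53 = 218.7°.
cos 218.7° = (-0.780), so f = (1 − (-0.780))/2 = 0.890, so 89%.

89%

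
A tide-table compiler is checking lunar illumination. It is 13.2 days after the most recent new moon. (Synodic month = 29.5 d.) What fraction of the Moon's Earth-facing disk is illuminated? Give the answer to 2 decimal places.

0.97

Elongation θ = 360° × 13.2/29.5 ≈ 161.1°.
Illuminated fraction = (1 − cos 161.1°)/2 = (1 − (-0.946))/2 ≈ 0.973.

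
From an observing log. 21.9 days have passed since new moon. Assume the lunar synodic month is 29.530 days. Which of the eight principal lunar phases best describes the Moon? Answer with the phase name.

θ ≈ 360° × 21.9/29.530 = 267°, which falls in the last quarter sector.

last quarter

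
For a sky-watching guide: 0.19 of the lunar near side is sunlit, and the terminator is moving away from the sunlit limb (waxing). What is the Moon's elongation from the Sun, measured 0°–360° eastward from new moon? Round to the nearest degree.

52°

Invert f = (1 − cos θ)/2 to get cos θ = 1 − 2(0.19) = 0.620, hence θ₀ = arccos 0.620 = 51.7°.
The Moon is waxing (0°–180°), so θ = 51.7° directly.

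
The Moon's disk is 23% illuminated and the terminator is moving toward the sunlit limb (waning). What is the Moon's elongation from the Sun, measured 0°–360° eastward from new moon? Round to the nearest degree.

cos θ = 1 − 2f = 0.540, giving a principal value of 57.3°.
A waning Moon lies in 180°–360°, so θ = 360° − 57.3° = 302.7°.

303°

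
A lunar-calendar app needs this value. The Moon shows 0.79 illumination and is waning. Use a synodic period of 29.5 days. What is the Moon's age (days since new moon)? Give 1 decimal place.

From f = (1 − cos θ)/2: cos θ = 1 − 2×0.79 = -0.580; arccos → 125.5°.
A waning Moon lies in 180°–360°, so θ = 360° − 125.5° = 234.5°.
That fraction of the synodic month is 234.5/360 × 29.5 d ≈ 19.22 d.

19.2 days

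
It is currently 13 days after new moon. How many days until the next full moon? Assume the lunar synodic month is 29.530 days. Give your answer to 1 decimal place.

Full moon is 0.5 of the way through the cycle: age 0.5 × 29.530 = 14.765 d.
So 1.765 days remain (14.765 − 13).

1.8 days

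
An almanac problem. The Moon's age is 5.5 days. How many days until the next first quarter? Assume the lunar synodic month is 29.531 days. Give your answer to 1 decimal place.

First quarter occurs at elongation 90°, i.e. at age 29.531 × 90/360 = 7.383 d.
That is 7.383 − 5.5 = 1.883 days ahead.

1.9 days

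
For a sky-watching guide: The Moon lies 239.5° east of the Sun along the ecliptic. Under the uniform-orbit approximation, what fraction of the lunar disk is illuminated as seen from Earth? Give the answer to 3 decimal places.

0.754

f = (1 − cos 239.5°)/2 = (1 − (-0.508))/2 ≈ 0.754.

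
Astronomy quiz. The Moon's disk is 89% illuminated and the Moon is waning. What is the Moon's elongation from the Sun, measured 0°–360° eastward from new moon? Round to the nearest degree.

219°

cos θ = 1 − 2f = -0.780, giving a principal value of 141.3°.
Since the Moon is past full (waning), take the reflex angle: θ = 360° − 141.3° = 218.7°.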